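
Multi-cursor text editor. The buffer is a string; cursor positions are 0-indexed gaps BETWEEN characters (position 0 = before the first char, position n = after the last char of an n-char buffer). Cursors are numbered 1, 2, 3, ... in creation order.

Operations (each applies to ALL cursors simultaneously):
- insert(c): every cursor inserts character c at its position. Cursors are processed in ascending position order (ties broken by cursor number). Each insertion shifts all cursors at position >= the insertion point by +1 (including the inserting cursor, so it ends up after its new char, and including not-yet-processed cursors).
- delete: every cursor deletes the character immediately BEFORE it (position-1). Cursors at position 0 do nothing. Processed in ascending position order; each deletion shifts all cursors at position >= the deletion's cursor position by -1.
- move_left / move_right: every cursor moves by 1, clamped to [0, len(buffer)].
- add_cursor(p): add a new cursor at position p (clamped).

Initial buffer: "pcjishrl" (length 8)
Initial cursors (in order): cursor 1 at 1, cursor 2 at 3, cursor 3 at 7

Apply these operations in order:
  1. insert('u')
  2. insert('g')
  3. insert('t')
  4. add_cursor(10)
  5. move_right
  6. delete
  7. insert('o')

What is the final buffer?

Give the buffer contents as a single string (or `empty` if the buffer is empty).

After op 1 (insert('u')): buffer="pucjuishrul" (len 11), cursors c1@2 c2@5 c3@10, authorship .1..2....3.
After op 2 (insert('g')): buffer="pugcjugishrugl" (len 14), cursors c1@3 c2@7 c3@13, authorship .11..22....33.
After op 3 (insert('t')): buffer="pugtcjugtishrugtl" (len 17), cursors c1@4 c2@9 c3@16, authorship .111..222....333.
After op 4 (add_cursor(10)): buffer="pugtcjugtishrugtl" (len 17), cursors c1@4 c2@9 c4@10 c3@16, authorship .111..222....333.
After op 5 (move_right): buffer="pugtcjugtishrugtl" (len 17), cursors c1@5 c2@10 c4@11 c3@17, authorship .111..222....333.
After op 6 (delete): buffer="pugtjugthrugt" (len 13), cursors c1@4 c2@8 c4@8 c3@13, authorship .111.222..333
After op 7 (insert('o')): buffer="pugtojugtoohrugto" (len 17), cursors c1@5 c2@11 c4@11 c3@17, authorship .1111.22224..3333

Answer: pugtojugtoohrugto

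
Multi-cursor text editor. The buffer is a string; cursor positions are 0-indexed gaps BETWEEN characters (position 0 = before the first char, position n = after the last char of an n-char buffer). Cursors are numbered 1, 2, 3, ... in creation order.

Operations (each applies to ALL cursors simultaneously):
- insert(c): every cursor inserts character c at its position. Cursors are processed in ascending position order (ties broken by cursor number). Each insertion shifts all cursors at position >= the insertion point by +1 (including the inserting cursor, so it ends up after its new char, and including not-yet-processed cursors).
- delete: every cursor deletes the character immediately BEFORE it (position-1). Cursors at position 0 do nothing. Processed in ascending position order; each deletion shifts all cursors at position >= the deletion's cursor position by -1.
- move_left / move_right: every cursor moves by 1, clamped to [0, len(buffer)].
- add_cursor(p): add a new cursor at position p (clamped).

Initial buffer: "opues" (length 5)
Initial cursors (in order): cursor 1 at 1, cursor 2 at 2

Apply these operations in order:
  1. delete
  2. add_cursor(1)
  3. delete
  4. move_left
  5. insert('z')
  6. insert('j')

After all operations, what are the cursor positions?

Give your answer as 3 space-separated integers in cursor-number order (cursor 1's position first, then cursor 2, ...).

After op 1 (delete): buffer="ues" (len 3), cursors c1@0 c2@0, authorship ...
After op 2 (add_cursor(1)): buffer="ues" (len 3), cursors c1@0 c2@0 c3@1, authorship ...
After op 3 (delete): buffer="es" (len 2), cursors c1@0 c2@0 c3@0, authorship ..
After op 4 (move_left): buffer="es" (len 2), cursors c1@0 c2@0 c3@0, authorship ..
After op 5 (insert('z')): buffer="zzzes" (len 5), cursors c1@3 c2@3 c3@3, authorship 123..
After op 6 (insert('j')): buffer="zzzjjjes" (len 8), cursors c1@6 c2@6 c3@6, authorship 123123..

Answer: 6 6 6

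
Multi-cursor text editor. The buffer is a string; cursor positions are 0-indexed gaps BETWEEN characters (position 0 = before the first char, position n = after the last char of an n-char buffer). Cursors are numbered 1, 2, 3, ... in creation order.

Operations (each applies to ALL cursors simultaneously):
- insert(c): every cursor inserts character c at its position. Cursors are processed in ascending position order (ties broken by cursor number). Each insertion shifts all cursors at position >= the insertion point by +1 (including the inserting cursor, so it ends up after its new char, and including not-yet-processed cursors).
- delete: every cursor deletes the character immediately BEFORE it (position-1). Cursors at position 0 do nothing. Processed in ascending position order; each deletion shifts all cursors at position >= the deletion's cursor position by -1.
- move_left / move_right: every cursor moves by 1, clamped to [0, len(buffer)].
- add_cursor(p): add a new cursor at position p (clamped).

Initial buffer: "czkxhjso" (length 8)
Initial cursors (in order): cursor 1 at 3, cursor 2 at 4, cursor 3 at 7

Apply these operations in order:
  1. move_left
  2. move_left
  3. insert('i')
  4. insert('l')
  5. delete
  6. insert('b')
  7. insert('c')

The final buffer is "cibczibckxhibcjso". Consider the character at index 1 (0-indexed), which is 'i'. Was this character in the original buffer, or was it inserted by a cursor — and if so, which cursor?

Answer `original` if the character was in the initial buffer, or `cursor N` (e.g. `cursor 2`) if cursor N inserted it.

Answer: cursor 1

Derivation:
After op 1 (move_left): buffer="czkxhjso" (len 8), cursors c1@2 c2@3 c3@6, authorship ........
After op 2 (move_left): buffer="czkxhjso" (len 8), cursors c1@1 c2@2 c3@5, authorship ........
After op 3 (insert('i')): buffer="cizikxhijso" (len 11), cursors c1@2 c2@4 c3@8, authorship .1.2...3...
After op 4 (insert('l')): buffer="cilzilkxhiljso" (len 14), cursors c1@3 c2@6 c3@11, authorship .11.22...33...
After op 5 (delete): buffer="cizikxhijso" (len 11), cursors c1@2 c2@4 c3@8, authorship .1.2...3...
After op 6 (insert('b')): buffer="cibzibkxhibjso" (len 14), cursors c1@3 c2@6 c3@11, authorship .11.22...33...
After op 7 (insert('c')): buffer="cibczibckxhibcjso" (len 17), cursors c1@4 c2@8 c3@14, authorship .111.222...333...
Authorship (.=original, N=cursor N): . 1 1 1 . 2 2 2 . . . 3 3 3 . . .
Index 1: author = 1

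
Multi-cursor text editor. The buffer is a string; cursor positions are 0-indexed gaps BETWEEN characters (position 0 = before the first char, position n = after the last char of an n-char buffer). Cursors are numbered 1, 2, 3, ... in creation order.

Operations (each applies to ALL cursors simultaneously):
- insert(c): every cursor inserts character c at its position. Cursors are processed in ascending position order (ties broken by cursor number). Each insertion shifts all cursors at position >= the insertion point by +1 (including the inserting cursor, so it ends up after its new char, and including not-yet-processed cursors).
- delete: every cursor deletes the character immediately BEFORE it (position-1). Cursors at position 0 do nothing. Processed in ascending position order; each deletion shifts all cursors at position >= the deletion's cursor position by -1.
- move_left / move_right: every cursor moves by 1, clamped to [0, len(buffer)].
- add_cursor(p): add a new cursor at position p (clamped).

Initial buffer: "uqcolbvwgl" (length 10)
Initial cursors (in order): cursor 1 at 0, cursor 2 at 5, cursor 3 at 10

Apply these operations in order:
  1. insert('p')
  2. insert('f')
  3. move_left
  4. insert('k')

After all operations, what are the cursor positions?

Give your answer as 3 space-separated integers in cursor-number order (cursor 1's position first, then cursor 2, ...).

Answer: 2 10 18

Derivation:
After op 1 (insert('p')): buffer="puqcolpbvwglp" (len 13), cursors c1@1 c2@7 c3@13, authorship 1.....2.....3
After op 2 (insert('f')): buffer="pfuqcolpfbvwglpf" (len 16), cursors c1@2 c2@9 c3@16, authorship 11.....22.....33
After op 3 (move_left): buffer="pfuqcolpfbvwglpf" (len 16), cursors c1@1 c2@8 c3@15, authorship 11.....22.....33
After op 4 (insert('k')): buffer="pkfuqcolpkfbvwglpkf" (len 19), cursors c1@2 c2@10 c3@18, authorship 111.....222.....333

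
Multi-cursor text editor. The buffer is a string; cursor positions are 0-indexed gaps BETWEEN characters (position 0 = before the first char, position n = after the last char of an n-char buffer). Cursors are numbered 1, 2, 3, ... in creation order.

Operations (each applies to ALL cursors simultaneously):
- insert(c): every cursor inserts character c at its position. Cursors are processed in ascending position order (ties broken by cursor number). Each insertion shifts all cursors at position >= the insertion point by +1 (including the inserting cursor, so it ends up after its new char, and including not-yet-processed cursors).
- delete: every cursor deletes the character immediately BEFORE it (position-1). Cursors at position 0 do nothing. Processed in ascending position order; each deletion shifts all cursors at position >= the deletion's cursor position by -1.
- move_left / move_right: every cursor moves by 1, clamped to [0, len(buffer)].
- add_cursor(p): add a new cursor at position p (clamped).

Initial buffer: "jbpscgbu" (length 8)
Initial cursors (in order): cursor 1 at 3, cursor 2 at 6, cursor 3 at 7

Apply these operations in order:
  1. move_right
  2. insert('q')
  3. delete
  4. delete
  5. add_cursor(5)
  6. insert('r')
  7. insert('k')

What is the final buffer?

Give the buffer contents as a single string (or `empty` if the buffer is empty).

After op 1 (move_right): buffer="jbpscgbu" (len 8), cursors c1@4 c2@7 c3@8, authorship ........
After op 2 (insert('q')): buffer="jbpsqcgbquq" (len 11), cursors c1@5 c2@9 c3@11, authorship ....1...2.3
After op 3 (delete): buffer="jbpscgbu" (len 8), cursors c1@4 c2@7 c3@8, authorship ........
After op 4 (delete): buffer="jbpcg" (len 5), cursors c1@3 c2@5 c3@5, authorship .....
After op 5 (add_cursor(5)): buffer="jbpcg" (len 5), cursors c1@3 c2@5 c3@5 c4@5, authorship .....
After op 6 (insert('r')): buffer="jbprcgrrr" (len 9), cursors c1@4 c2@9 c3@9 c4@9, authorship ...1..234
After op 7 (insert('k')): buffer="jbprkcgrrrkkk" (len 13), cursors c1@5 c2@13 c3@13 c4@13, authorship ...11..234234

Answer: jbprkcgrrrkkk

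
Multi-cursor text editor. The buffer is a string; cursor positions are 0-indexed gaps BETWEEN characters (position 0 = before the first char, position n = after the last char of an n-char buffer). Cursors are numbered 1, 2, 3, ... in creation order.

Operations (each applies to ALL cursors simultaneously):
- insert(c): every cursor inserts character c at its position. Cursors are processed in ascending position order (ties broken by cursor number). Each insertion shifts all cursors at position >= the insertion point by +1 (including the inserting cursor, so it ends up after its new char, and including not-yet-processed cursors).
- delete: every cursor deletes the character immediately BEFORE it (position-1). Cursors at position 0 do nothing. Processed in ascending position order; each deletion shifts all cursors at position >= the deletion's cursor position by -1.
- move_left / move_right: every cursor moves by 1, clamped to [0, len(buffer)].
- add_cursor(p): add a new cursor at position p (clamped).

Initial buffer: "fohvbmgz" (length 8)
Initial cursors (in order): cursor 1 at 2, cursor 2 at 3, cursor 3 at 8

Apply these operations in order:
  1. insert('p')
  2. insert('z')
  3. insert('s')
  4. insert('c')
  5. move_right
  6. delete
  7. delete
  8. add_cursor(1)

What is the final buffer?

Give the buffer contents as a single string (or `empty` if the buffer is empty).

After op 1 (insert('p')): buffer="fophpvbmgzp" (len 11), cursors c1@3 c2@5 c3@11, authorship ..1.2.....3
After op 2 (insert('z')): buffer="fopzhpzvbmgzpz" (len 14), cursors c1@4 c2@7 c3@14, authorship ..11.22.....33
After op 3 (insert('s')): buffer="fopzshpzsvbmgzpzs" (len 17), cursors c1@5 c2@9 c3@17, authorship ..111.222.....333
After op 4 (insert('c')): buffer="fopzschpzscvbmgzpzsc" (len 20), cursors c1@6 c2@11 c3@20, authorship ..1111.2222.....3333
After op 5 (move_right): buffer="fopzschpzscvbmgzpzsc" (len 20), cursors c1@7 c2@12 c3@20, authorship ..1111.2222.....3333
After op 6 (delete): buffer="fopzscpzscbmgzpzs" (len 17), cursors c1@6 c2@10 c3@17, authorship ..11112222....333
After op 7 (delete): buffer="fopzspzsbmgzpz" (len 14), cursors c1@5 c2@8 c3@14, authorship ..111222....33
After op 8 (add_cursor(1)): buffer="fopzspzsbmgzpz" (len 14), cursors c4@1 c1@5 c2@8 c3@14, authorship ..111222....33

Answer: fopzspzsbmgzpz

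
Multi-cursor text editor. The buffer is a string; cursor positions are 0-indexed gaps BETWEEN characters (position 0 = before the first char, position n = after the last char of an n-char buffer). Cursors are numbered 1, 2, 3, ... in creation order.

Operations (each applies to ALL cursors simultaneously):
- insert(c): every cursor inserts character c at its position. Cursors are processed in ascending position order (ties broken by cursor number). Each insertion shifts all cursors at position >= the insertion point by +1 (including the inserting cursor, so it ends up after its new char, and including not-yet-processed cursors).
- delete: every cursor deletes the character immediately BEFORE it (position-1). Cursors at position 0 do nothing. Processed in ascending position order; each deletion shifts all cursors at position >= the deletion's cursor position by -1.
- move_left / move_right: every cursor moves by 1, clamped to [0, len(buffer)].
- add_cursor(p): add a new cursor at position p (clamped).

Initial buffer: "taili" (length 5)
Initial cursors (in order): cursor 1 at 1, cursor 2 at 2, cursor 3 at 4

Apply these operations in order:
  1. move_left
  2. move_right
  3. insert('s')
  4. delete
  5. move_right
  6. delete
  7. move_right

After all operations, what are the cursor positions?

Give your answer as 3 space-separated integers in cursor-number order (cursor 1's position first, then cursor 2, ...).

After op 1 (move_left): buffer="taili" (len 5), cursors c1@0 c2@1 c3@3, authorship .....
After op 2 (move_right): buffer="taili" (len 5), cursors c1@1 c2@2 c3@4, authorship .....
After op 3 (insert('s')): buffer="tsasilsi" (len 8), cursors c1@2 c2@4 c3@7, authorship .1.2..3.
After op 4 (delete): buffer="taili" (len 5), cursors c1@1 c2@2 c3@4, authorship .....
After op 5 (move_right): buffer="taili" (len 5), cursors c1@2 c2@3 c3@5, authorship .....
After op 6 (delete): buffer="tl" (len 2), cursors c1@1 c2@1 c3@2, authorship ..
After op 7 (move_right): buffer="tl" (len 2), cursors c1@2 c2@2 c3@2, authorship ..

Answer: 2 2 2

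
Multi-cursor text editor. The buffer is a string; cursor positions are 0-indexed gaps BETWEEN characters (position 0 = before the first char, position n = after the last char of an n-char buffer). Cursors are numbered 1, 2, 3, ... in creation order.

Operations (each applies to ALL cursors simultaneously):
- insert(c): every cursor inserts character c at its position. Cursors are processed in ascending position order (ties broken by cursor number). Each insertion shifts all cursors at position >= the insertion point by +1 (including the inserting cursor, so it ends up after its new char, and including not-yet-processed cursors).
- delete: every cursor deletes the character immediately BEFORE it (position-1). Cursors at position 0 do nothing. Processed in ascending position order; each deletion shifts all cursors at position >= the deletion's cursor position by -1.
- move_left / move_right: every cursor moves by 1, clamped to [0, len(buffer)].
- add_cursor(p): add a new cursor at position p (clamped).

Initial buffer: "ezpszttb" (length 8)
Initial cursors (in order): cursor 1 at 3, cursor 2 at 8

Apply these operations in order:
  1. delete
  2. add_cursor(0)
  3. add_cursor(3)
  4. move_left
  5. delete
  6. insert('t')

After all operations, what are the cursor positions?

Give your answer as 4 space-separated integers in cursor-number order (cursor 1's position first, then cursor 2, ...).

After op 1 (delete): buffer="ezsztt" (len 6), cursors c1@2 c2@6, authorship ......
After op 2 (add_cursor(0)): buffer="ezsztt" (len 6), cursors c3@0 c1@2 c2@6, authorship ......
After op 3 (add_cursor(3)): buffer="ezsztt" (len 6), cursors c3@0 c1@2 c4@3 c2@6, authorship ......
After op 4 (move_left): buffer="ezsztt" (len 6), cursors c3@0 c1@1 c4@2 c2@5, authorship ......
After op 5 (delete): buffer="szt" (len 3), cursors c1@0 c3@0 c4@0 c2@2, authorship ...
After op 6 (insert('t')): buffer="tttsztt" (len 7), cursors c1@3 c3@3 c4@3 c2@6, authorship 134..2.

Answer: 3 6 3 3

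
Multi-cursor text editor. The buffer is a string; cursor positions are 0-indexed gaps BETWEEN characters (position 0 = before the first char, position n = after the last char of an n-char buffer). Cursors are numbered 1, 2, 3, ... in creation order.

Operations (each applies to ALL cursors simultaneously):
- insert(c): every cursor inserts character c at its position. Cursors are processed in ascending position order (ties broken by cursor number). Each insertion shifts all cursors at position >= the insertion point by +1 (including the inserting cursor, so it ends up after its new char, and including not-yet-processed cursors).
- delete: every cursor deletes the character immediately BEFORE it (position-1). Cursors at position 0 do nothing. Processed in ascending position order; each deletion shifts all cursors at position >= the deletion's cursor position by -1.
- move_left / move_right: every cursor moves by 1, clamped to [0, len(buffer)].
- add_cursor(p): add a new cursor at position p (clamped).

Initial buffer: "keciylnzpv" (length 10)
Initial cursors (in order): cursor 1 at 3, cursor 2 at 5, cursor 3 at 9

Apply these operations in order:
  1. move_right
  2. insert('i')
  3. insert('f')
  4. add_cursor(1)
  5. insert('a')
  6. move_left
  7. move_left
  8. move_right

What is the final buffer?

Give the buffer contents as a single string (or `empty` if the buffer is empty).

After op 1 (move_right): buffer="keciylnzpv" (len 10), cursors c1@4 c2@6 c3@10, authorship ..........
After op 2 (insert('i')): buffer="keciiylinzpvi" (len 13), cursors c1@5 c2@8 c3@13, authorship ....1..2....3
After op 3 (insert('f')): buffer="keciifylifnzpvif" (len 16), cursors c1@6 c2@10 c3@16, authorship ....11..22....33
After op 4 (add_cursor(1)): buffer="keciifylifnzpvif" (len 16), cursors c4@1 c1@6 c2@10 c3@16, authorship ....11..22....33
After op 5 (insert('a')): buffer="kaeciifaylifanzpvifa" (len 20), cursors c4@2 c1@8 c2@13 c3@20, authorship .4...111..222....333
After op 6 (move_left): buffer="kaeciifaylifanzpvifa" (len 20), cursors c4@1 c1@7 c2@12 c3@19, authorship .4...111..222....333
After op 7 (move_left): buffer="kaeciifaylifanzpvifa" (len 20), cursors c4@0 c1@6 c2@11 c3@18, authorship .4...111..222....333
After op 8 (move_right): buffer="kaeciifaylifanzpvifa" (len 20), cursors c4@1 c1@7 c2@12 c3@19, authorship .4...111..222....333

Answer: kaeciifaylifanzpvifa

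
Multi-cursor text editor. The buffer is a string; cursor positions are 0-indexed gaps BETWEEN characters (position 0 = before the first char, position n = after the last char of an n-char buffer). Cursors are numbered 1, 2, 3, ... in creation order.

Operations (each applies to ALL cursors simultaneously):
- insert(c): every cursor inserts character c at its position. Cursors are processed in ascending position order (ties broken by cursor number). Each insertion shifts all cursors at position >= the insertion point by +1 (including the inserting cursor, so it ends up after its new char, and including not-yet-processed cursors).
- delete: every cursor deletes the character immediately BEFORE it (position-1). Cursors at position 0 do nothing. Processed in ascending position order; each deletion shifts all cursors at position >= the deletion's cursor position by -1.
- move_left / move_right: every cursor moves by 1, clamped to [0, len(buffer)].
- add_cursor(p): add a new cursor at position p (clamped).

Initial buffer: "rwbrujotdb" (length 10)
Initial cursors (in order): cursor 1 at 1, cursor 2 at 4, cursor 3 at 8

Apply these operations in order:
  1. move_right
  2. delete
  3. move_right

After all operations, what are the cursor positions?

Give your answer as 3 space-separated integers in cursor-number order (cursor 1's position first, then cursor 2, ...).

Answer: 2 4 7

Derivation:
After op 1 (move_right): buffer="rwbrujotdb" (len 10), cursors c1@2 c2@5 c3@9, authorship ..........
After op 2 (delete): buffer="rbrjotb" (len 7), cursors c1@1 c2@3 c3@6, authorship .......
After op 3 (move_right): buffer="rbrjotb" (len 7), cursors c1@2 c2@4 c3@7, authorship .......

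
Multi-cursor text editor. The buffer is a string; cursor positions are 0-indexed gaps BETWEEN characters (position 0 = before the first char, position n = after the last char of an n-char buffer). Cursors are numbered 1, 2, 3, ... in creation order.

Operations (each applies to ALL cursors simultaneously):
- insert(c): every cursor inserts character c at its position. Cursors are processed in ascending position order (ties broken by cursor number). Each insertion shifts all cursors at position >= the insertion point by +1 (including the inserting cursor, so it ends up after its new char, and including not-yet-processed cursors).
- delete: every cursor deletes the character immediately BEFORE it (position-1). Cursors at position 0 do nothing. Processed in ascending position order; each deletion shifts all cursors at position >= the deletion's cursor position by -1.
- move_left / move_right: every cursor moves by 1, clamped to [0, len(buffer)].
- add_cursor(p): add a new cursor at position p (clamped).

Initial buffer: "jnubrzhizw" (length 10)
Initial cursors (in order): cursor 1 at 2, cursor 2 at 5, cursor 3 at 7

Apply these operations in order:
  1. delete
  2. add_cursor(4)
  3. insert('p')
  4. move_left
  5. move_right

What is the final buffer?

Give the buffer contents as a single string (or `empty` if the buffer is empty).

After op 1 (delete): buffer="jubzizw" (len 7), cursors c1@1 c2@3 c3@4, authorship .......
After op 2 (add_cursor(4)): buffer="jubzizw" (len 7), cursors c1@1 c2@3 c3@4 c4@4, authorship .......
After op 3 (insert('p')): buffer="jpubpzppizw" (len 11), cursors c1@2 c2@5 c3@8 c4@8, authorship .1..2.34...
After op 4 (move_left): buffer="jpubpzppizw" (len 11), cursors c1@1 c2@4 c3@7 c4@7, authorship .1..2.34...
After op 5 (move_right): buffer="jpubpzppizw" (len 11), cursors c1@2 c2@5 c3@8 c4@8, authorship .1..2.34...

Answer: jpubpzppizw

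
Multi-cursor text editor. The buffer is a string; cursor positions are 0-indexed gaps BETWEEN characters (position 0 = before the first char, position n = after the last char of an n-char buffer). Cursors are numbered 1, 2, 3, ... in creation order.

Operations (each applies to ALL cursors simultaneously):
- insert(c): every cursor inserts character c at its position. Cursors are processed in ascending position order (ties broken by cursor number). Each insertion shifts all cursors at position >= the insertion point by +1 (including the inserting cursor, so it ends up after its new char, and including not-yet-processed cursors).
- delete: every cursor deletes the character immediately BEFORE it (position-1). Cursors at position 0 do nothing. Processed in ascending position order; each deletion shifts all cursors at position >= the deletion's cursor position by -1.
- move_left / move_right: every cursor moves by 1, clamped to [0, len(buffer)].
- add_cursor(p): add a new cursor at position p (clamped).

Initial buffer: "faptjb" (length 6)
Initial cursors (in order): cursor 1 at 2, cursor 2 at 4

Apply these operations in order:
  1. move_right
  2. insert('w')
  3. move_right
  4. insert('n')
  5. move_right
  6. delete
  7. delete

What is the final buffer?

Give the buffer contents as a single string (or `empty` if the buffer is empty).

Answer: fapwtw

Derivation:
After op 1 (move_right): buffer="faptjb" (len 6), cursors c1@3 c2@5, authorship ......
After op 2 (insert('w')): buffer="fapwtjwb" (len 8), cursors c1@4 c2@7, authorship ...1..2.
After op 3 (move_right): buffer="fapwtjwb" (len 8), cursors c1@5 c2@8, authorship ...1..2.
After op 4 (insert('n')): buffer="fapwtnjwbn" (len 10), cursors c1@6 c2@10, authorship ...1.1.2.2
After op 5 (move_right): buffer="fapwtnjwbn" (len 10), cursors c1@7 c2@10, authorship ...1.1.2.2
After op 6 (delete): buffer="fapwtnwb" (len 8), cursors c1@6 c2@8, authorship ...1.12.
After op 7 (delete): buffer="fapwtw" (len 6), cursors c1@5 c2@6, authorship ...1.2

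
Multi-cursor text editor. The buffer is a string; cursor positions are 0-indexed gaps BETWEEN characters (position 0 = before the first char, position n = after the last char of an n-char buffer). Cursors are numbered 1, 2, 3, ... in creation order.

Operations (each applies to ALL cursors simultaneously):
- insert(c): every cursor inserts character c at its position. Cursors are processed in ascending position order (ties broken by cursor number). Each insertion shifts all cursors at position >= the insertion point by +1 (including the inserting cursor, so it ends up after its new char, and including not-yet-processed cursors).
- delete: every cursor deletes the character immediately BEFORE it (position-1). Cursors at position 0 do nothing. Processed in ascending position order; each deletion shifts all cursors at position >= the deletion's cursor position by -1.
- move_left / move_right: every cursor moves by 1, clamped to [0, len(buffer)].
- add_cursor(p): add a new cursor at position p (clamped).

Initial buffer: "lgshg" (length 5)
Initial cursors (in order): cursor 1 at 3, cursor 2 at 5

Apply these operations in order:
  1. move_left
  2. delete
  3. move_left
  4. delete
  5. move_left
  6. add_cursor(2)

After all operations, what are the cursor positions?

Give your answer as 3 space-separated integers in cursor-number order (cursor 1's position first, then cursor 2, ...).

Answer: 0 0 2

Derivation:
After op 1 (move_left): buffer="lgshg" (len 5), cursors c1@2 c2@4, authorship .....
After op 2 (delete): buffer="lsg" (len 3), cursors c1@1 c2@2, authorship ...
After op 3 (move_left): buffer="lsg" (len 3), cursors c1@0 c2@1, authorship ...
After op 4 (delete): buffer="sg" (len 2), cursors c1@0 c2@0, authorship ..
After op 5 (move_left): buffer="sg" (len 2), cursors c1@0 c2@0, authorship ..
After op 6 (add_cursor(2)): buffer="sg" (len 2), cursors c1@0 c2@0 c3@2, authorship ..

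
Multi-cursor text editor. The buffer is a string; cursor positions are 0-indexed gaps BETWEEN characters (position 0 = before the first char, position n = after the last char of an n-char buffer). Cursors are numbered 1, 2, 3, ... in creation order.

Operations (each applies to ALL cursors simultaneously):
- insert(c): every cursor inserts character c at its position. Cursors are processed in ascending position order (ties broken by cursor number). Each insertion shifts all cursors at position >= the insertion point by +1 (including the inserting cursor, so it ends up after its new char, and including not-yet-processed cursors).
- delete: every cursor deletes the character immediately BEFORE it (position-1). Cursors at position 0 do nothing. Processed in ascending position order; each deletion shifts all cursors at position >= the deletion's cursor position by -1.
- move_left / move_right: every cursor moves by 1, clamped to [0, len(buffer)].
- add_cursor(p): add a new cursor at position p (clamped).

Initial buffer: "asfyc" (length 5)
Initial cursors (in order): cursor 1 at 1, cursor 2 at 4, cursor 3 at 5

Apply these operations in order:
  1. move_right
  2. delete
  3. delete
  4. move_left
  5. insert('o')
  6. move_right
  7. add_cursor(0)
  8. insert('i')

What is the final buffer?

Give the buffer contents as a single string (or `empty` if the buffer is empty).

Answer: ioooiii

Derivation:
After op 1 (move_right): buffer="asfyc" (len 5), cursors c1@2 c2@5 c3@5, authorship .....
After op 2 (delete): buffer="af" (len 2), cursors c1@1 c2@2 c3@2, authorship ..
After op 3 (delete): buffer="" (len 0), cursors c1@0 c2@0 c3@0, authorship 
After op 4 (move_left): buffer="" (len 0), cursors c1@0 c2@0 c3@0, authorship 
After op 5 (insert('o')): buffer="ooo" (len 3), cursors c1@3 c2@3 c3@3, authorship 123
After op 6 (move_right): buffer="ooo" (len 3), cursors c1@3 c2@3 c3@3, authorship 123
After op 7 (add_cursor(0)): buffer="ooo" (len 3), cursors c4@0 c1@3 c2@3 c3@3, authorship 123
After op 8 (insert('i')): buffer="ioooiii" (len 7), cursors c4@1 c1@7 c2@7 c3@7, authorship 4123123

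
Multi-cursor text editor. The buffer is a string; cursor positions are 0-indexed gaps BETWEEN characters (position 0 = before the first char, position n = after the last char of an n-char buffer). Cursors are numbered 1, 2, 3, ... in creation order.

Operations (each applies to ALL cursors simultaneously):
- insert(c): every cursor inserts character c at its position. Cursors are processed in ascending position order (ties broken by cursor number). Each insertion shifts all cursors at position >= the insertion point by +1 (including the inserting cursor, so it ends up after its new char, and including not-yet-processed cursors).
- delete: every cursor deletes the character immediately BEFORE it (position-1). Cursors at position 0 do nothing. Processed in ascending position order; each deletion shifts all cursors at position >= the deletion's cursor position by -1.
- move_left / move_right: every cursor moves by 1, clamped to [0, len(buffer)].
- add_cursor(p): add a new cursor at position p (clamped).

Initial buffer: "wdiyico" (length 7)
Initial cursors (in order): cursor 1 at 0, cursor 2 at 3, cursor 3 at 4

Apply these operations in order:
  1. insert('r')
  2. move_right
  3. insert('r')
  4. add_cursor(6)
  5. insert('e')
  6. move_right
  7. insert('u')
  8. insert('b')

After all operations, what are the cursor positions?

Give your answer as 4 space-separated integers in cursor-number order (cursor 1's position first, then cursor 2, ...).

Answer: 7 18 24 13

Derivation:
After op 1 (insert('r')): buffer="rwdiryrico" (len 10), cursors c1@1 c2@5 c3@7, authorship 1...2.3...
After op 2 (move_right): buffer="rwdiryrico" (len 10), cursors c1@2 c2@6 c3@8, authorship 1...2.3...
After op 3 (insert('r')): buffer="rwrdiryrrirco" (len 13), cursors c1@3 c2@8 c3@11, authorship 1.1..2.23.3..
After op 4 (add_cursor(6)): buffer="rwrdiryrrirco" (len 13), cursors c1@3 c4@6 c2@8 c3@11, authorship 1.1..2.23.3..
After op 5 (insert('e')): buffer="rwredireyrerireco" (len 17), cursors c1@4 c4@8 c2@11 c3@15, authorship 1.11..24.223.33..
After op 6 (move_right): buffer="rwredireyrerireco" (len 17), cursors c1@5 c4@9 c2@12 c3@16, authorship 1.11..24.223.33..
After op 7 (insert('u')): buffer="rwreduireyureruirecuo" (len 21), cursors c1@6 c4@11 c2@15 c3@20, authorship 1.11.1.24.42232.33.3.
After op 8 (insert('b')): buffer="rwredubireyubrerubirecubo" (len 25), cursors c1@7 c4@13 c2@18 c3@24, authorship 1.11.11.24.4422322.33.33.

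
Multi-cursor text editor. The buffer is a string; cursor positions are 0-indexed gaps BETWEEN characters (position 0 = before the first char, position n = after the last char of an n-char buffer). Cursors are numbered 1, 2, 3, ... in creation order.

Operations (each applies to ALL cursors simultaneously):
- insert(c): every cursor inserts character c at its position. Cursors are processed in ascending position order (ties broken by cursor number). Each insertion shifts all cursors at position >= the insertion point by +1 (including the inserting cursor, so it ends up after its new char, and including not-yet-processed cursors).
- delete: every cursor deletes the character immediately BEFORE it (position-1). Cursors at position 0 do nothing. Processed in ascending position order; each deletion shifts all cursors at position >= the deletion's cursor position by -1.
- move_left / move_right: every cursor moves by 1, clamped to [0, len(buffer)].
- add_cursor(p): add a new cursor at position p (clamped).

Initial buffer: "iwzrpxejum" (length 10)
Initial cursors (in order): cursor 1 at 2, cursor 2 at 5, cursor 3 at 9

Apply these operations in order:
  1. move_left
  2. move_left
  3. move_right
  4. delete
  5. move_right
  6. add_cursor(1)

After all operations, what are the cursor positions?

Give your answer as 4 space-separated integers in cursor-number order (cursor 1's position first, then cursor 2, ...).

Answer: 1 3 6 1

Derivation:
After op 1 (move_left): buffer="iwzrpxejum" (len 10), cursors c1@1 c2@4 c3@8, authorship ..........
After op 2 (move_left): buffer="iwzrpxejum" (len 10), cursors c1@0 c2@3 c3@7, authorship ..........
After op 3 (move_right): buffer="iwzrpxejum" (len 10), cursors c1@1 c2@4 c3@8, authorship ..........
After op 4 (delete): buffer="wzpxeum" (len 7), cursors c1@0 c2@2 c3@5, authorship .......
After op 5 (move_right): buffer="wzpxeum" (len 7), cursors c1@1 c2@3 c3@6, authorship .......
After op 6 (add_cursor(1)): buffer="wzpxeum" (len 7), cursors c1@1 c4@1 c2@3 c3@6, authorship .......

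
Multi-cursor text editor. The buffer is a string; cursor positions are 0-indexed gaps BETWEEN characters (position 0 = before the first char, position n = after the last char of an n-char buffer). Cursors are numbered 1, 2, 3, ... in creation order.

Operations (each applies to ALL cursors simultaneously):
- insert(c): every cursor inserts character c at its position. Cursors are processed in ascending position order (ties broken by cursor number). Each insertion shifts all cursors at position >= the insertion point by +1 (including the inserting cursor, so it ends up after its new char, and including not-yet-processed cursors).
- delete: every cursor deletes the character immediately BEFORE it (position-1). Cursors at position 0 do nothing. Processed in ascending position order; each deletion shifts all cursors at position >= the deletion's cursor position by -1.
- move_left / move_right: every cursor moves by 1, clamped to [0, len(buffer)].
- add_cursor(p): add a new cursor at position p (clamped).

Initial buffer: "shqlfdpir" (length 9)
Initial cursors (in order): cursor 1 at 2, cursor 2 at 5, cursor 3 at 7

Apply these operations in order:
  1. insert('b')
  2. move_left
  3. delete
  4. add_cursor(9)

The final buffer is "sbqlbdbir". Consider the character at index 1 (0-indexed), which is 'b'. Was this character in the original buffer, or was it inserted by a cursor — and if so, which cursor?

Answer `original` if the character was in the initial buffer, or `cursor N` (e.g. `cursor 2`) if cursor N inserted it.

After op 1 (insert('b')): buffer="shbqlfbdpbir" (len 12), cursors c1@3 c2@7 c3@10, authorship ..1...2..3..
After op 2 (move_left): buffer="shbqlfbdpbir" (len 12), cursors c1@2 c2@6 c3@9, authorship ..1...2..3..
After op 3 (delete): buffer="sbqlbdbir" (len 9), cursors c1@1 c2@4 c3@6, authorship .1..2.3..
After op 4 (add_cursor(9)): buffer="sbqlbdbir" (len 9), cursors c1@1 c2@4 c3@6 c4@9, authorship .1..2.3..
Authorship (.=original, N=cursor N): . 1 . . 2 . 3 . .
Index 1: author = 1

Answer: cursor 1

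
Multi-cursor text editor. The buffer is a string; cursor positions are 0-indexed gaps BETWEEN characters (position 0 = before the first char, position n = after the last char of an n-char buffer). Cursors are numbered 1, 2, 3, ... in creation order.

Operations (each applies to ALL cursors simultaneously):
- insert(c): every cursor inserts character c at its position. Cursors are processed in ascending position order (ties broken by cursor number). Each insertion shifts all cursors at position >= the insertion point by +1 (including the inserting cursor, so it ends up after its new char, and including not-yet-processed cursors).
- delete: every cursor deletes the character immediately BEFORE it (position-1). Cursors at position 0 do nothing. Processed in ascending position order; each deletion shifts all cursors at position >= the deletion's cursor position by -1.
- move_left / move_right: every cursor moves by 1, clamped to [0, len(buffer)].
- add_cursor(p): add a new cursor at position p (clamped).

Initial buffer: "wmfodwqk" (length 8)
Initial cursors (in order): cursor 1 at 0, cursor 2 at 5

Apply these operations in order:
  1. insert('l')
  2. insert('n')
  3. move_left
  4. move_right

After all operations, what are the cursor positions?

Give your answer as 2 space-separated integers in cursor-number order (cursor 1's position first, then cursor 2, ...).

Answer: 2 9

Derivation:
After op 1 (insert('l')): buffer="lwmfodlwqk" (len 10), cursors c1@1 c2@7, authorship 1.....2...
After op 2 (insert('n')): buffer="lnwmfodlnwqk" (len 12), cursors c1@2 c2@9, authorship 11.....22...
After op 3 (move_left): buffer="lnwmfodlnwqk" (len 12), cursors c1@1 c2@8, authorship 11.....22...
After op 4 (move_right): buffer="lnwmfodlnwqk" (len 12), cursors c1@2 c2@9, authorship 11.....22...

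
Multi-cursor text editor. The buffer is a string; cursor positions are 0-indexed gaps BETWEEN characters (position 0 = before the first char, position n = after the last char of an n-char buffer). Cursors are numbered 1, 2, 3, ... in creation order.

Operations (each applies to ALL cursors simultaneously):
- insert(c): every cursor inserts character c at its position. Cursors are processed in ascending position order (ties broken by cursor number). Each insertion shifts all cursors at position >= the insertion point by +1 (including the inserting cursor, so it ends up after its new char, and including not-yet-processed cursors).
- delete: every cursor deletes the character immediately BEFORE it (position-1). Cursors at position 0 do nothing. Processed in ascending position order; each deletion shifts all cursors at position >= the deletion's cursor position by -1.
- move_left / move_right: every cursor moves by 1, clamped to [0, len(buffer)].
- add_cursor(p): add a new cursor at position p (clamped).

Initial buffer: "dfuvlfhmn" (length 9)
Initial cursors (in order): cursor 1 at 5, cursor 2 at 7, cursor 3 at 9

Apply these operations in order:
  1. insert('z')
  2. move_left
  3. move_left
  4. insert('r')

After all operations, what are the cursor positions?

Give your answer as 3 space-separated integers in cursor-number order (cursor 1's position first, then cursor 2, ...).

After op 1 (insert('z')): buffer="dfuvlzfhzmnz" (len 12), cursors c1@6 c2@9 c3@12, authorship .....1..2..3
After op 2 (move_left): buffer="dfuvlzfhzmnz" (len 12), cursors c1@5 c2@8 c3@11, authorship .....1..2..3
After op 3 (move_left): buffer="dfuvlzfhzmnz" (len 12), cursors c1@4 c2@7 c3@10, authorship .....1..2..3
After op 4 (insert('r')): buffer="dfuvrlzfrhzmrnz" (len 15), cursors c1@5 c2@9 c3@13, authorship ....1.1.2.2.3.3

Answer: 5 9 13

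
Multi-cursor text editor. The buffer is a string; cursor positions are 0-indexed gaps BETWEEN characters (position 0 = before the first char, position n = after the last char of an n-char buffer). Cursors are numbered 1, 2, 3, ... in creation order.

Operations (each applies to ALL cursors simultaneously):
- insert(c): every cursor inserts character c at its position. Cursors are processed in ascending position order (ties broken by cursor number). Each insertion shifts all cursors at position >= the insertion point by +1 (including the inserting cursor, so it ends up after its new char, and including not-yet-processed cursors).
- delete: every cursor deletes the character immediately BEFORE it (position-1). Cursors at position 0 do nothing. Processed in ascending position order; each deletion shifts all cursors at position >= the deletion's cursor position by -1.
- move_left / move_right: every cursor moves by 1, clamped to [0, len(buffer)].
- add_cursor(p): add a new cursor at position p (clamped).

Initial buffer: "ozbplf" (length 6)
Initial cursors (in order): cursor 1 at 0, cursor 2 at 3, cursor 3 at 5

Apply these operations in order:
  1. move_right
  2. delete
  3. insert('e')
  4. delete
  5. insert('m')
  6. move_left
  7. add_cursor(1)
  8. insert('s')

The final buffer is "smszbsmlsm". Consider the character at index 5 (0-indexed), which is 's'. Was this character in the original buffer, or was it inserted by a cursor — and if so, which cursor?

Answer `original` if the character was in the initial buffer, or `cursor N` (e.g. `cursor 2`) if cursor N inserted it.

Answer: cursor 2

Derivation:
After op 1 (move_right): buffer="ozbplf" (len 6), cursors c1@1 c2@4 c3@6, authorship ......
After op 2 (delete): buffer="zbl" (len 3), cursors c1@0 c2@2 c3@3, authorship ...
After op 3 (insert('e')): buffer="ezbele" (len 6), cursors c1@1 c2@4 c3@6, authorship 1..2.3
After op 4 (delete): buffer="zbl" (len 3), cursors c1@0 c2@2 c3@3, authorship ...
After op 5 (insert('m')): buffer="mzbmlm" (len 6), cursors c1@1 c2@4 c3@6, authorship 1..2.3
After op 6 (move_left): buffer="mzbmlm" (len 6), cursors c1@0 c2@3 c3@5, authorship 1..2.3
After op 7 (add_cursor(1)): buffer="mzbmlm" (len 6), cursors c1@0 c4@1 c2@3 c3@5, authorship 1..2.3
After op 8 (insert('s')): buffer="smszbsmlsm" (len 10), cursors c1@1 c4@3 c2@6 c3@9, authorship 114..22.33
Authorship (.=original, N=cursor N): 1 1 4 . . 2 2 . 3 3
Index 5: author = 2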